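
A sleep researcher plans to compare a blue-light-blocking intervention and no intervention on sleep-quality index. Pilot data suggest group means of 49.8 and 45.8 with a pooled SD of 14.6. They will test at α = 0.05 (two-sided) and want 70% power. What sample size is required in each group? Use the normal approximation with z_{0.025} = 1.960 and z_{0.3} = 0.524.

Cohen's d = |M₁ − M₂| / SD_pooled = |49.8 − 45.8| / 14.6 = 4.0 / 14.6 = 0.274.
For two independent groups with equal n: n = 2·((z_{α/2} + z_β) / d)².
z_{α/2} + z_β = 1.960 + 0.524 = 2.484.
n = 2 × (2.484 / 0.274)² = 2 × 9.066² = 2 × 82.19 = 164.4.
Round up to the next whole participant.

n = 165 per group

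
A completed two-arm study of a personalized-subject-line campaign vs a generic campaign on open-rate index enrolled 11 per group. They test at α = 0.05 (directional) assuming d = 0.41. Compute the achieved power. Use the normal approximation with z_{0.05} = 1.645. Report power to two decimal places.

For two equal groups, power = Φ(d·√(n/2) − z_{α}).
d·√(n/2) = 0.41 × √(11/2) = 0.41 × 2.345 = 0.962.
z_β = 0.962 − 1.645 = -0.683.
Power = Φ(-0.683) = 0.247.

power ≈ 0.25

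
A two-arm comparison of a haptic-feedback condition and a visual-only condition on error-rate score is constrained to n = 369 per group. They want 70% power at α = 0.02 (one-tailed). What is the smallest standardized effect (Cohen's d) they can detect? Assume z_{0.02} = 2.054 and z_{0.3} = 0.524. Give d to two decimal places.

For two independent groups of n = 369 each: d_min = (z_{α} + z_β)·√(2/n).
z-sum = 2.054 + 0.524 = 2.578.
d_min = 2.578 × √(2/369) = 2.578 × 0.0736 = 0.190.

d_min ≈ 0.19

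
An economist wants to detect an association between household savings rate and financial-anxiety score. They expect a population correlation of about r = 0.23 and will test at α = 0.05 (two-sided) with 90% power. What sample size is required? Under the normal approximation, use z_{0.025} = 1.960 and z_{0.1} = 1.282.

Fisher's z: C = ½·ln((1+r)/(1−r)) = ½·ln(1.5974) = 0.2342.
n = ((z_{α/2} + z_β)/C)² + 3.
(1.960 + 1.282) / 0.2342 = 3.242 / 0.2342 = 13.843.
n = 13.843² + 3 = 191.63 + 3 = 194.6.
Round up.

n = 195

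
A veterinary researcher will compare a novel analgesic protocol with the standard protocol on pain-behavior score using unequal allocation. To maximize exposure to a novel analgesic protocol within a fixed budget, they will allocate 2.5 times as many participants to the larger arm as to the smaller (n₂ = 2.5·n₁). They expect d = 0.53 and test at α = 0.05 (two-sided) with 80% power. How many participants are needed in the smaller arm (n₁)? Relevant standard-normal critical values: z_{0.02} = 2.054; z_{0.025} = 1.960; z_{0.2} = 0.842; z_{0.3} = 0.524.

n₁ = 40

With allocation ratio k = n₂/n₁ = 2.5, Var(x̄₁−x̄₂) = σ²(1/n₁ + 1/(k·n₁)) = σ²·(k+1)/(k·n₁).
So n₁ = (1 + 1/k)·((z_{α/2} + z_β)/d)² = 1.400 × (2.802/0.53)².
n₁ = 1.400 × 27.95 = 39.1.
Round up: n₁ = 40, giving n₂ = 2.5 × 40 = 100.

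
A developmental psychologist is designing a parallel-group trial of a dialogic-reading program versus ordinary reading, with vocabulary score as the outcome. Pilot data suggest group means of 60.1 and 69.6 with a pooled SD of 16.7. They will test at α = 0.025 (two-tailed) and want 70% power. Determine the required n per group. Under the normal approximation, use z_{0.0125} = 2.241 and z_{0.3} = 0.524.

Cohen's d = |M₁ − M₂| / SD_pooled = |60.1 − 69.6| / 16.7 = 9.5 / 16.7 = 0.569.
For two independent groups with equal n: n = 2·((z_{α/2} + z_β) / d)².
z_{α/2} + z_β = 2.241 + 0.524 = 2.765.
n = 2 × (2.765 / 0.569)² = 2 × 4.859² = 2 × 23.61 = 47.2.
Round up to the next whole participant.

n = 48 per group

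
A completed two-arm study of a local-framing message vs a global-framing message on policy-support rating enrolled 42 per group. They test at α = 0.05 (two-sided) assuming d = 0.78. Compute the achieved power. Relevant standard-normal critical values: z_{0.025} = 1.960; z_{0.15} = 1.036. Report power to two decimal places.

For two equal groups, power = Φ(d·√(n/2) − z_{α/2}).
d·√(n/2) = 0.78 × √(42/2) = 0.78 × 4.583 = 3.574.
z_β = 3.574 − 1.960 = 1.614.
Power = Φ(1.614) = 0.947.

power ≈ 0.95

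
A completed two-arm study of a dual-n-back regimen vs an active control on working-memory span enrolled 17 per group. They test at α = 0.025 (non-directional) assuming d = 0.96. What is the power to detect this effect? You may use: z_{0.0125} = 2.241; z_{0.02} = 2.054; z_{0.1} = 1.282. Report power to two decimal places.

For two equal groups, power = Φ(d·√(n/2) − z_{α/2}).
d·√(n/2) = 0.96 × √(17/2) = 0.96 × 2.915 = 2.799.
z_β = 2.799 − 2.241 = 0.558.
Power = Φ(0.558) = 0.712.

power ≈ 0.71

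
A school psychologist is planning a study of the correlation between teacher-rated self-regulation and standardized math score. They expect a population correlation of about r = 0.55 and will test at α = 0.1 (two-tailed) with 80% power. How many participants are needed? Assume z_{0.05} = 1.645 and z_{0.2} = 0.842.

n = 20

Fisher's z: C = ½·ln((1+r)/(1−r)) = ½·ln(3.4444) = 0.6184.
n = ((z_{α/2} + z_β)/C)² + 3.
(1.645 + 0.842) / 0.6184 = 2.487 / 0.6184 = 4.022.
n = 4.022² + 3 = 16.17 + 3 = 19.2.
Round up.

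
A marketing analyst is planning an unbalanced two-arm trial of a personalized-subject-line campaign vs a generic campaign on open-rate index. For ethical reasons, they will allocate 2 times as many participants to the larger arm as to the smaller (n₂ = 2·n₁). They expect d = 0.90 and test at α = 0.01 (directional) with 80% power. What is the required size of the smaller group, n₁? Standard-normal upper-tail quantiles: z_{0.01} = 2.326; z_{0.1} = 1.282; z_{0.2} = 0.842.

With allocation ratio k = n₂/n₁ = 2, Var(x̄₁−x̄₂) = σ²(1/n₁ + 1/(k·n₁)) = σ²·(k+1)/(k·n₁).
So n₁ = (1 + 1/k)·((z_{α} + z_β)/d)² = 1.500 × (3.168/0.90)².
n₁ = 1.500 × 12.39 = 18.6.
Round up: n₁ = 19, giving n₂ = 2 × 19 = 38.

n₁ = 19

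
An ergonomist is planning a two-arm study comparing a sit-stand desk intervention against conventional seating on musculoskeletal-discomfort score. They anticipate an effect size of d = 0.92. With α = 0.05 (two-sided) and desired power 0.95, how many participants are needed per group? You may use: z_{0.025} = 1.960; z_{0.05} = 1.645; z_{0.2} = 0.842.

n = 31 per group

For two independent groups with equal n: n = 2·((z_{α/2} + z_β) / d)².
z_{α/2} + z_β = 1.960 + 1.645 = 3.605.
n = 2 × (3.605 / 0.92)² = 2 × 3.918² = 2 × 15.35 = 30.7.
Round up to the next whole participant.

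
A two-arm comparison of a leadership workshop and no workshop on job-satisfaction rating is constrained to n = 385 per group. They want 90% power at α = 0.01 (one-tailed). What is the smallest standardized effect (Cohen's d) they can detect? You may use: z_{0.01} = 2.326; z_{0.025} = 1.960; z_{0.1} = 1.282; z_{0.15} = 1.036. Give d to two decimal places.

For two independent groups of n = 385 each: d_min = (z_{α} + z_β)·√(2/n).
z-sum = 2.326 + 1.282 = 3.608.
d_min = 3.608 × √(2/385) = 3.608 × 0.0721 = 0.260.

d_min ≈ 0.26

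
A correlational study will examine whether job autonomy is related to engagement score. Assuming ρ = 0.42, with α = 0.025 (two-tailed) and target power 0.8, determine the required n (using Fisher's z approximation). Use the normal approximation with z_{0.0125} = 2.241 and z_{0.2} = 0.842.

n = 51

Fisher's z: C = ½·ln((1+r)/(1−r)) = ½·ln(2.4483) = 0.4477.
n = ((z_{α/2} + z_β)/C)² + 3.
(2.241 + 0.842) / 0.4477 = 3.083 / 0.4477 = 6.886.
n = 6.886² + 3 = 47.42 + 3 = 50.4.
Round up.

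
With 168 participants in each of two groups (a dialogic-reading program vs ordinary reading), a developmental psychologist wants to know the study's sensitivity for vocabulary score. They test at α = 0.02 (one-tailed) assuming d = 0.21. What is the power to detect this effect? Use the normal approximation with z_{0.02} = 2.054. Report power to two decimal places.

For two equal groups, power = Φ(d·√(n/2) − z_{α}).
d·√(n/2) = 0.21 × √(168/2) = 0.21 × 9.165 = 1.925.
z_β = 1.925 − 2.054 = -0.129.
Power = Φ(-0.129) = 0.449.

power ≈ 0.45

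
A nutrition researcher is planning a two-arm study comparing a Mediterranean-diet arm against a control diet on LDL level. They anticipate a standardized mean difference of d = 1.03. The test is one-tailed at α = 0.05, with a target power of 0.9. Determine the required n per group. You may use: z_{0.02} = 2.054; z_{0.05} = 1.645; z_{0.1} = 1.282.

For two independent groups with equal n: n = 2·((z_{α} + z_β) / d)².
z_{α} + z_β = 1.645 + 1.282 = 2.927.
n = 2 × (2.927 / 1.03)² = 2 × 2.842² = 2 × 8.08 = 16.2.
Round up to the next whole participant.

n = 17 per group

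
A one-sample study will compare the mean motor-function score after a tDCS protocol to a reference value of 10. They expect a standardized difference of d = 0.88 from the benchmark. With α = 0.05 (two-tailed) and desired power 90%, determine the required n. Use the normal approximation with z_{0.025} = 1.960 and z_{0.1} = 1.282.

n = 14

For a one-sample test: n = ((z_{α/2} + z_β) / d)².
z_{α/2} + z_β = 1.960 + 1.282 = 3.242.
n = (3.242 / 0.88)² = 3.684² = 13.57.
Round up.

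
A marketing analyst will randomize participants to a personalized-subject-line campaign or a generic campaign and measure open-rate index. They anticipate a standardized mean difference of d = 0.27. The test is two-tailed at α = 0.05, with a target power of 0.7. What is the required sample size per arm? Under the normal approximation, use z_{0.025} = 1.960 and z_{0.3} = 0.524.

For two independent groups with equal n: n = 2·((z_{α/2} + z_β) / d)².
z_{α/2} + z_β = 1.960 + 0.524 = 2.484.
n = 2 × (2.484 / 0.27)² = 2 × 9.200² = 2 × 84.64 = 169.3.
Round up to the next whole participant.

n = 170 per group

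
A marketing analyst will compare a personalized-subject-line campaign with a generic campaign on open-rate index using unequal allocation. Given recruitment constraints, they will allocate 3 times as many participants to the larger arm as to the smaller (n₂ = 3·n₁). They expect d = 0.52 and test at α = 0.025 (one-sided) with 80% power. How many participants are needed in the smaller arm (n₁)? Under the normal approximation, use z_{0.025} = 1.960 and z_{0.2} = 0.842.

n₁ = 39

With allocation ratio k = n₂/n₁ = 3, Var(x̄₁−x̄₂) = σ²(1/n₁ + 1/(k·n₁)) = σ²·(k+1)/(k·n₁).
So n₁ = (1 + 1/k)·((z_{α} + z_β)/d)² = 1.333 × (2.802/0.52)².
n₁ = 1.333 × 29.04 = 38.7.
Round up: n₁ = 39, giving n₂ = 3 × 39 = 117.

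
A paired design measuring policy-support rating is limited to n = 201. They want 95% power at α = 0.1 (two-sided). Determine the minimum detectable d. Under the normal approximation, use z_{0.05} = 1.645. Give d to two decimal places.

For a single sample (or paired design) of n = 201: d_min = (z_{α/2} + z_β)/√n.
z-sum = 1.645 + 1.645 = 3.290.
d_min = 3.290 / √201 = 3.290 / 14.177 = 0.232.

d_min ≈ 0.23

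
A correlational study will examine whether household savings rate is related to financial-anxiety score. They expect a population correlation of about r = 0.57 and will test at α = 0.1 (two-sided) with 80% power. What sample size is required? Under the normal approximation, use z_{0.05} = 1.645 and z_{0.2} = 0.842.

Fisher's z: C = ½·ln((1+r)/(1−r)) = ½·ln(3.6512) = 0.6475.
n = ((z_{α/2} + z_β)/C)² + 3.
(1.645 + 0.842) / 0.6475 = 2.487 / 0.6475 = 3.841.
n = 3.841² + 3 = 14.75 + 3 = 17.8.
Round up.

n = 18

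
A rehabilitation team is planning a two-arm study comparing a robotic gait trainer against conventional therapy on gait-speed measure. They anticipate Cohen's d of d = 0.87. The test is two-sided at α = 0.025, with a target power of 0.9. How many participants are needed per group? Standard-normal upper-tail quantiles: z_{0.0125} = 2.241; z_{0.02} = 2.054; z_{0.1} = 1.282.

For two independent groups with equal n: n = 2·((z_{α/2} + z_β) / d)².
z_{α/2} + z_β = 2.241 + 1.282 = 3.523.
n = 2 × (3.523 / 0.87)² = 2 × 4.049² = 2 × 16.40 = 32.8.
Round up to the next whole participant.

n = 33 per group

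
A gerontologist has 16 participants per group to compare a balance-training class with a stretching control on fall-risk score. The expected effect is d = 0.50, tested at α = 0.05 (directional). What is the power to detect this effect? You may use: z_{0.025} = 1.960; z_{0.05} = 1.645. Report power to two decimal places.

For two equal groups, power = Φ(d·√(n/2) − z_{α}).
d·√(n/2) = 0.50 × √(16/2) = 0.50 × 2.828 = 1.414.
z_β = 1.414 − 1.645 = -0.231.
Power = Φ(-0.231) = 0.409.

power ≈ 0.41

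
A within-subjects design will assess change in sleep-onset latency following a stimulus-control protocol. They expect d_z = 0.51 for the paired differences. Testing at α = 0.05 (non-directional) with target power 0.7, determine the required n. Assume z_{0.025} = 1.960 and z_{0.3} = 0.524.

For a paired (one-sample on differences) test: n = ((z_{α/2} + z_β) / d)².
z_{α/2} + z_β = 1.960 + 0.524 = 2.484.
n = (2.484 / 0.51)² = 4.871² = 23.72.
Round up.

n = 24 pairs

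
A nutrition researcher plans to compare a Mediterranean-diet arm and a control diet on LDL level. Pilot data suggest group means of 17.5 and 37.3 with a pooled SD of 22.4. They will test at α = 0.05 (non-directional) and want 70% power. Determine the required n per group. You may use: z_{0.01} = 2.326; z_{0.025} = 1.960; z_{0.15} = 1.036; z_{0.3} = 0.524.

n = 16 per group

Cohen's d = |M₁ − M₂| / SD_pooled = |17.5 − 37.3| / 22.4 = 19.8 / 22.4 = 0.884.
For two independent groups with equal n: n = 2·((z_{α/2} + z_β) / d)².
z_{α/2} + z_β = 1.960 + 0.524 = 2.484.
n = 2 × (2.484 / 0.884)² = 2 × 2.810² = 2 × 7.90 = 15.8.
Round up to the next whole participant.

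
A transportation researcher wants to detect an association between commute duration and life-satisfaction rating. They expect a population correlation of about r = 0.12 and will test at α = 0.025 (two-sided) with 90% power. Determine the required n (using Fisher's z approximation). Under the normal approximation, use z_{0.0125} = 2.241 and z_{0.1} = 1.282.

n = 857

Fisher's z: C = ½·ln((1+r)/(1−r)) = ½·ln(1.2727) = 0.1206.
n = ((z_{α/2} + z_β)/C)² + 3.
(2.241 + 1.282) / 0.1206 = 3.523 / 0.1206 = 29.212.
n = 29.212² + 3 = 853.36 + 3 = 856.4.
Round up.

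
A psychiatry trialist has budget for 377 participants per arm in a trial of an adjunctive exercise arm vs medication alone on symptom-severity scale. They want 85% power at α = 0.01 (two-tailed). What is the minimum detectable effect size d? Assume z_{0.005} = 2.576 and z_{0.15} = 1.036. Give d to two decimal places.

For two independent groups of n = 377 each: d_min = (z_{α/2} + z_β)·√(2/n).
z-sum = 2.576 + 1.036 = 3.612.
d_min = 3.612 × √(2/377) = 3.612 × 0.0728 = 0.263.

d_min ≈ 0.26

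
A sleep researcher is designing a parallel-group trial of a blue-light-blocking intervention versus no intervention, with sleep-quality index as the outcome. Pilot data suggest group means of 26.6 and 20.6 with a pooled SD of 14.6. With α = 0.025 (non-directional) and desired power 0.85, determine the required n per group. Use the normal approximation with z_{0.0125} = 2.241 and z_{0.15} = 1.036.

n = 128 per group

Cohen's d = |M₁ − M₂| / SD_pooled = |26.6 − 20.6| / 14.6 = 6.0 / 14.6 = 0.411.
For two independent groups with equal n: n = 2·((z_{α/2} + z_β) / d)².
z_{α/2} + z_β = 2.241 + 1.036 = 3.277.
n = 2 × (3.277 / 0.411)² = 2 × 7.973² = 2 × 63.57 = 127.1.
Round up to the next whole participant.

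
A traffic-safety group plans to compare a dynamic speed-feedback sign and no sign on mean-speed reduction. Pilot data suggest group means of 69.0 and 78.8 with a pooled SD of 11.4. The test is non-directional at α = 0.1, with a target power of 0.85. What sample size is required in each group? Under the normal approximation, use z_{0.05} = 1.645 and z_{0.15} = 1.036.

n = 20 per group

Cohen's d = |M₁ − M₂| / SD_pooled = |69.0 − 78.8| / 11.4 = 9.8 / 11.4 = 0.860.
For two independent groups with equal n: n = 2·((z_{α/2} + z_β) / d)².
z_{α/2} + z_β = 1.645 + 1.036 = 2.681.
n = 2 × (2.681 / 0.860)² = 2 × 3.117² = 2 × 9.72 = 19.4.
Round up to the next whole participant.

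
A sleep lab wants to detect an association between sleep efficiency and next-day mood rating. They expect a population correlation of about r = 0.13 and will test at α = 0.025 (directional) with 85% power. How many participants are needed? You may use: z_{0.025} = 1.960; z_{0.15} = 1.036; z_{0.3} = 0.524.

Fisher's z: C = ½·ln((1+r)/(1−r)) = ½·ln(1.2989) = 0.1307.
n = ((z_{α} + z_β)/C)² + 3.
(1.960 + 1.036) / 0.1307 = 2.996 / 0.1307 = 22.923.
n = 22.923² + 3 = 525.45 + 3 = 528.5.
Round up.

n = 529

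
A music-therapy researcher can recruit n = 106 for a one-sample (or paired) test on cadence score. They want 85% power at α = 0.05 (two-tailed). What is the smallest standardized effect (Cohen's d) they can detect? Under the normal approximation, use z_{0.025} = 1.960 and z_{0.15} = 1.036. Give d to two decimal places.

d_min ≈ 0.29

For a single sample (or paired design) of n = 106: d_min = (z_{α/2} + z_β)/√n.
z-sum = 1.960 + 1.036 = 2.996.
d_min = 2.996 / √106 = 2.996 / 10.296 = 0.291.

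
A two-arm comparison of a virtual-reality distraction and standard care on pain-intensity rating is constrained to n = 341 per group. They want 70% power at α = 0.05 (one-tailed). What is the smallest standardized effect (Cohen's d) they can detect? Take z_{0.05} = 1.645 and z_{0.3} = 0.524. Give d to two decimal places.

For two independent groups of n = 341 each: d_min = (z_{α} + z_β)·√(2/n).
z-sum = 1.645 + 0.524 = 2.169.
d_min = 2.169 × √(2/341) = 2.169 × 0.0766 = 0.166.

d_min ≈ 0.17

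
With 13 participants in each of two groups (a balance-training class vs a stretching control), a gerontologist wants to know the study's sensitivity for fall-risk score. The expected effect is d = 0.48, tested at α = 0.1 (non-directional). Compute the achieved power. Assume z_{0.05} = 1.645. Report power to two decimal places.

For two equal groups, power = Φ(d·√(n/2) − z_{α/2}).
d·√(n/2) = 0.48 × √(13/2) = 0.48 × 2.550 = 1.224.
z_β = 1.224 − 1.645 = -0.421.
Power = Φ(-0.421) = 0.337.

power ≈ 0.34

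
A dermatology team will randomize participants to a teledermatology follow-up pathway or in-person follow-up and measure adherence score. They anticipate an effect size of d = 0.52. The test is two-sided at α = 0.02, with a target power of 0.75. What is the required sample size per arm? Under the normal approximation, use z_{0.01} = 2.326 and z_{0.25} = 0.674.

For two independent groups with equal n: n = 2·((z_{α/2} + z_β) / d)².
z_{α/2} + z_β = 2.326 + 0.674 = 3.000.
n = 2 × (3.000 / 0.52)² = 2 × 5.769² = 2 × 33.28 = 66.6.
Round up to the next whole participant.

n = 67 per group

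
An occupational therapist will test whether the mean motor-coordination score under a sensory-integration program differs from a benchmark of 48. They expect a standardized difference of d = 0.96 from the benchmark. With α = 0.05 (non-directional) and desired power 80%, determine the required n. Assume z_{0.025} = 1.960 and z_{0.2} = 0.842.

n = 9

For a one-sample test: n = ((z_{α/2} + z_β) / d)².
z_{α/2} + z_β = 1.960 + 0.842 = 2.802.
n = (2.802 / 0.96)² = 2.919² = 8.52.
Round up.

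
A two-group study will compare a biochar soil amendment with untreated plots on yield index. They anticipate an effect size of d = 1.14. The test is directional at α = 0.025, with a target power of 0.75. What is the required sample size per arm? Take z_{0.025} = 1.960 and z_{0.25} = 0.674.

n = 11 per group

For two independent groups with equal n: n = 2·((z_{α} + z_β) / d)².
z_{α} + z_β = 1.960 + 0.674 = 2.634.
n = 2 × (2.634 / 1.14)² = 2 × 2.311² = 2 × 5.34 = 10.7.
Round up to the next whole participant.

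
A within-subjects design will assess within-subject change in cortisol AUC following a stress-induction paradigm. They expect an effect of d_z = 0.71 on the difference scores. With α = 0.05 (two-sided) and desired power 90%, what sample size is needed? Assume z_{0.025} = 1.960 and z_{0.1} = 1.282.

n = 21 pairs

For a paired (one-sample on differences) test: n = ((z_{α/2} + z_β) / d)².
z_{α/2} + z_β = 1.960 + 1.282 = 3.242.
n = (3.242 / 0.71)² = 4.566² = 20.85.
Round up.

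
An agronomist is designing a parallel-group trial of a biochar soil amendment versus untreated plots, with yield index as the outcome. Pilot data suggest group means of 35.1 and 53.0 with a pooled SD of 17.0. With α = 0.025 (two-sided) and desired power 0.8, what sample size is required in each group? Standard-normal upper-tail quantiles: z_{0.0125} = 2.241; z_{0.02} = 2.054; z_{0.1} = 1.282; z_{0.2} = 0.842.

n = 18 per group

Cohen's d = |M₁ − M₂| / SD_pooled = |35.1 − 53.0| / 17.0 = 17.9 / 17.0 = 1.053.
For two independent groups with equal n: n = 2·((z_{α/2} + z_β) / d)².
z_{α/2} + z_β = 2.241 + 0.842 = 3.083.
n = 2 × (3.083 / 1.053)² = 2 × 2.928² = 2 × 8.57 = 17.1.
Round up to the next whole participant.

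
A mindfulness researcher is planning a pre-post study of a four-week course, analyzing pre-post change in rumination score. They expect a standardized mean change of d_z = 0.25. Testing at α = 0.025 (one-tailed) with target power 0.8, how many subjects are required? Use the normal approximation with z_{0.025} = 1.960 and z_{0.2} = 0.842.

n = 126 pairs

For a paired (one-sample on differences) test: n = ((z_{α} + z_β) / d)².
z_{α} + z_β = 1.960 + 0.842 = 2.802.
n = (2.802 / 0.25)² = 11.208² = 125.62.
Round up.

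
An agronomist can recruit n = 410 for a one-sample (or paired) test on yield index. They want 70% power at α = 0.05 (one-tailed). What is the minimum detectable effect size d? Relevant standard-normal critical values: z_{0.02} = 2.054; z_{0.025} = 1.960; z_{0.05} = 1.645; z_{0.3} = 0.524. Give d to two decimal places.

d_min ≈ 0.11

For a single sample (or paired design) of n = 410: d_min = (z_{α} + z_β)/√n.
z-sum = 1.645 + 0.524 = 2.169.
d_min = 2.169 / √410 = 2.169 / 20.248 = 0.107.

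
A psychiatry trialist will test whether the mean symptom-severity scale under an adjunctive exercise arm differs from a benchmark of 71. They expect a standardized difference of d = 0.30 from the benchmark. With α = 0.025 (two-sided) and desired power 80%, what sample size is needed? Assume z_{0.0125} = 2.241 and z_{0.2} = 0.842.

n = 106

For a one-sample test: n = ((z_{α/2} + z_β) / d)².
z_{α/2} + z_β = 2.241 + 0.842 = 3.083.
n = (3.083 / 0.30)² = 10.277² = 105.61.
Round up.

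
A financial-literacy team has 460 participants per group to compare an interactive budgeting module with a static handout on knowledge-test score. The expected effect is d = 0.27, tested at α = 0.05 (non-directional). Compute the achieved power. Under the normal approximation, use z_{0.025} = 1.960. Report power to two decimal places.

For two equal groups, power = Φ(d·√(n/2) − z_{α/2}).
d·√(n/2) = 0.27 × √(460/2) = 0.27 × 15.166 = 4.095.
z_β = 4.095 − 1.960 = 2.135.
Power = Φ(2.135) = 0.984.

power ≈ 0.98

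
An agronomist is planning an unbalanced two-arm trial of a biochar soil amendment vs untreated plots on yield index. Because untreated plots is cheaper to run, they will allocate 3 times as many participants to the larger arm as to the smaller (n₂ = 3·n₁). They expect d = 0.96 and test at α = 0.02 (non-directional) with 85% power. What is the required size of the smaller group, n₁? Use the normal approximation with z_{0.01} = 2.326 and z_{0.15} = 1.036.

With allocation ratio k = n₂/n₁ = 3, Var(x̄₁−x̄₂) = σ²(1/n₁ + 1/(k·n₁)) = σ²·(k+1)/(k·n₁).
So n₁ = (1 + 1/k)·((z_{α/2} + z_β)/d)² = 1.333 × (3.362/0.96)².
n₁ = 1.333 × 12.26 = 16.4.
Round up: n₁ = 17, giving n₂ = 3 × 17 = 51.

n₁ = 17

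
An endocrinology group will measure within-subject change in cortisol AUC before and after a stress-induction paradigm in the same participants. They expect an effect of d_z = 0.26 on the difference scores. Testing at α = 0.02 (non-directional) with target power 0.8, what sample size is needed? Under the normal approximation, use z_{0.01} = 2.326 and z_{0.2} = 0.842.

For a paired (one-sample on differences) test: n = ((z_{α/2} + z_β) / d)².
z_{α/2} + z_β = 2.326 + 0.842 = 3.168.
n = (3.168 / 0.26)² = 12.185² = 148.46.
Round up.

n = 149 pairs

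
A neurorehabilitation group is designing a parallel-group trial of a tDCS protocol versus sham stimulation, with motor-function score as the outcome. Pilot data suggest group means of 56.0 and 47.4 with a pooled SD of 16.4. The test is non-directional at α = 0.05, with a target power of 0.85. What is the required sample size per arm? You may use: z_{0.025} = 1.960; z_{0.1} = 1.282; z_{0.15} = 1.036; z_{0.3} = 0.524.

n = 66 per group

Cohen's d = |M₁ − M₂| / SD_pooled = |56.0 − 47.4| / 16.4 = 8.6 / 16.4 = 0.524.
For two independent groups with equal n: n = 2·((z_{α/2} + z_β) / d)².
z_{α/2} + z_β = 1.960 + 1.036 = 2.996.
n = 2 × (2.996 / 0.524)² = 2 × 5.718² = 2 × 32.69 = 65.4.
Round up to the next whole participant.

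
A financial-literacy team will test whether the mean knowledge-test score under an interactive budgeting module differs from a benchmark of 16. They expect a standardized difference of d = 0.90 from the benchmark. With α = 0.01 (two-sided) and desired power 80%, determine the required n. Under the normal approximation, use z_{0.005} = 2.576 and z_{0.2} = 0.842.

For a one-sample test: n = ((z_{α/2} + z_β) / d)².
z_{α/2} + z_β = 2.576 + 0.842 = 3.418.
n = (3.418 / 0.90)² = 3.798² = 14.42.
Round up.

n = 15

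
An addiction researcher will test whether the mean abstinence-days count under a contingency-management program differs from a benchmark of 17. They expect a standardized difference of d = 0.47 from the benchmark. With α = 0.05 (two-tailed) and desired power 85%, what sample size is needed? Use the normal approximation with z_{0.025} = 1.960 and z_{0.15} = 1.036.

n = 41

For a one-sample test: n = ((z_{α/2} + z_β) / d)².
z_{α/2} + z_β = 1.960 + 1.036 = 2.996.
n = (2.996 / 0.47)² = 6.374² = 40.63.
Round up.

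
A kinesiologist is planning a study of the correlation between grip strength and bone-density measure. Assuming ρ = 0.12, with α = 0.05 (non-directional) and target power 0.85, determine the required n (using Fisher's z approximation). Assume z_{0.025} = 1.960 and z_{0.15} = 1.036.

Fisher's z: C = ½·ln((1+r)/(1−r)) = ½·ln(1.2727) = 0.1206.
n = ((z_{α/2} + z_β)/C)² + 3.
(1.960 + 1.036) / 0.1206 = 2.996 / 0.1206 = 24.842.
n = 24.842² + 3 = 617.15 + 3 = 620.1.
Round up.

n = 621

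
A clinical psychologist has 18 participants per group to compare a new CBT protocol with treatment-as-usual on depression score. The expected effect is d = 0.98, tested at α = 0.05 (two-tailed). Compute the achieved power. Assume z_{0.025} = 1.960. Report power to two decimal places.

power ≈ 0.84

For two equal groups, power = Φ(d·√(n/2) − z_{α/2}).
d·√(n/2) = 0.98 × √(18/2) = 0.98 × 3.000 = 2.940.
z_β = 2.940 − 1.960 = 0.980.
Power = Φ(0.980) = 0.836.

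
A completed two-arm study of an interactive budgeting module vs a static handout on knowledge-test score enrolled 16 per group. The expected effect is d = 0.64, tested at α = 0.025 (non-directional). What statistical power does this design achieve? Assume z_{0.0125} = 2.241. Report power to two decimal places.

power ≈ 0.33

For two equal groups, power = Φ(d·√(n/2) − z_{α/2}).
d·√(n/2) = 0.64 × √(16/2) = 0.64 × 2.828 = 1.810.
z_β = 1.810 − 2.241 = -0.431.
Power = Φ(-0.431) = 0.333.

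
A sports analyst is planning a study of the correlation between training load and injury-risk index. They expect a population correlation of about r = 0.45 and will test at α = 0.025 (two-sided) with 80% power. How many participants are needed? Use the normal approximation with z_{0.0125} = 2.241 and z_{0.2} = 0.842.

Fisher's z: C = ½·ln((1+r)/(1−r)) = ½·ln(2.6364) = 0.4847.
n = ((z_{α/2} + z_β)/C)² + 3.
(2.241 + 0.842) / 0.4847 = 3.083 / 0.4847 = 6.361.
n = 6.361² + 3 = 40.46 + 3 = 43.5.
Round up.

n = 44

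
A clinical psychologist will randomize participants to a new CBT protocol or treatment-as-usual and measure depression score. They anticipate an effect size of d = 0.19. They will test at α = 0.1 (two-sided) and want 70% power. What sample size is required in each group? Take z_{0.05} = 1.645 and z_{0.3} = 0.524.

n = 261 per group

For two independent groups with equal n: n = 2·((z_{α/2} + z_β) / d)².
z_{α/2} + z_β = 1.645 + 0.524 = 2.169.
n = 2 × (2.169 / 0.19)² = 2 × 11.416² = 2 × 130.32 = 260.6.
Round up to the next whole participant.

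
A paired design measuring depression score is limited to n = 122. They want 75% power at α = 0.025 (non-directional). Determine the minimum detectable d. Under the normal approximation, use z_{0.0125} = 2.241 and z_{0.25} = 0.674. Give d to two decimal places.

For a single sample (or paired design) of n = 122: d_min = (z_{α/2} + z_β)/√n.
z-sum = 2.241 + 0.674 = 2.915.
d_min = 2.915 / √122 = 2.915 / 11.045 = 0.264.

d_min ≈ 0.26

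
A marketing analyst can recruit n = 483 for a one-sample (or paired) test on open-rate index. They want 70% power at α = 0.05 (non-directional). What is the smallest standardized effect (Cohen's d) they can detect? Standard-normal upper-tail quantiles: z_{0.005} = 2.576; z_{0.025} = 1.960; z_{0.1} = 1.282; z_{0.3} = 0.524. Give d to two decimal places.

For a single sample (or paired design) of n = 483: d_min = (z_{α/2} + z_β)/√n.
z-sum = 1.960 + 0.524 = 2.484.
d_min = 2.484 / √483 = 2.484 / 21.977 = 0.113.

d_min ≈ 0.11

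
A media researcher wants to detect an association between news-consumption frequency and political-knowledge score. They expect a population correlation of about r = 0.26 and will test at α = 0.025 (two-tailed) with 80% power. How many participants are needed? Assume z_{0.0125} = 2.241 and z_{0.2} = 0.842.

Fisher's z: C = ½·ln((1+r)/(1−r)) = ½·ln(1.7027) = 0.2661.
n = ((z_{α/2} + z_β)/C)² + 3.
(2.241 + 0.842) / 0.2661 = 3.083 / 0.2661 = 11.586.
n = 11.586² + 3 = 134.23 + 3 = 137.2.
Round up.

n = 138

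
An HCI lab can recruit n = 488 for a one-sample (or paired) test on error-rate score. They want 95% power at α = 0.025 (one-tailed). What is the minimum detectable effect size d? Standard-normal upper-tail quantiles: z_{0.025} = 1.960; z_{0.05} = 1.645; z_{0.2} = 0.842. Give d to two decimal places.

For a single sample (or paired design) of n = 488: d_min = (z_{α} + z_β)/√n.
z-sum = 1.960 + 1.645 = 3.605.
d_min = 3.605 / √488 = 3.605 / 22.091 = 0.163.

d_min ≈ 0.16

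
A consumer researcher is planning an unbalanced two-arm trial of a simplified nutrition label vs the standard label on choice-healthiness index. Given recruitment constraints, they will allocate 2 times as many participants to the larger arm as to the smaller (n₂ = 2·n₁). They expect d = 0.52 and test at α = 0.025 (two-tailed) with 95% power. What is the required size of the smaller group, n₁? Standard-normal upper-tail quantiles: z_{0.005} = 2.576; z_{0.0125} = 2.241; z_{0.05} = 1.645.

n₁ = 84

With allocation ratio k = n₂/n₁ = 2, Var(x̄₁−x̄₂) = σ²(1/n₁ + 1/(k·n₁)) = σ²·(k+1)/(k·n₁).
So n₁ = (1 + 1/k)·((z_{α/2} + z_β)/d)² = 1.500 × (3.886/0.52)².
n₁ = 1.500 × 55.85 = 83.8.
Round up: n₁ = 84, giving n₂ = 2 × 84 = 168.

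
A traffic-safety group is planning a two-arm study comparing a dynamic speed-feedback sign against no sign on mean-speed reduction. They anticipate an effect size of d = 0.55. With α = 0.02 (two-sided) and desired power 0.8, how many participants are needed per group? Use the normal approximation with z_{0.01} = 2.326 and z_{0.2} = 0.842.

n = 67 per group

For two independent groups with equal n: n = 2·((z_{α/2} + z_β) / d)².
z_{α/2} + z_β = 2.326 + 0.842 = 3.168.
n = 2 × (3.168 / 0.55)² = 2 × 5.760² = 2 × 33.18 = 66.4.
Round up to the next whole participant.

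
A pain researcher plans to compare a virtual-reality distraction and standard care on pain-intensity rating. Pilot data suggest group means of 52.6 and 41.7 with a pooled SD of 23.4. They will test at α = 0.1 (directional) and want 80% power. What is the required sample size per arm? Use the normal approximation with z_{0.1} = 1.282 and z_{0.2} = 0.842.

n = 42 per group

Cohen's d = |M₁ − M₂| / SD_pooled = |52.6 − 41.7| / 23.4 = 10.9 / 23.4 = 0.466.
For two independent groups with equal n: n = 2·((z_{α} + z_β) / d)².
z_{α} + z_β = 1.282 + 0.842 = 2.124.
n = 2 × (2.124 / 0.466)² = 2 × 4.558² = 2 × 20.77 = 41.5.
Round up to the next whole participant.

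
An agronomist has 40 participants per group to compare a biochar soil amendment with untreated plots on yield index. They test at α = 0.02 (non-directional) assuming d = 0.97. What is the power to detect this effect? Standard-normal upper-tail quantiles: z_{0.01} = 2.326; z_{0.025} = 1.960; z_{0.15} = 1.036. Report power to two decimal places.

power ≈ 0.98

For two equal groups, power = Φ(d·√(n/2) − z_{α/2}).
d·√(n/2) = 0.97 × √(40/2) = 0.97 × 4.472 = 4.338.
z_β = 4.338 − 2.326 = 2.012.
Power = Φ(2.012) = 0.978.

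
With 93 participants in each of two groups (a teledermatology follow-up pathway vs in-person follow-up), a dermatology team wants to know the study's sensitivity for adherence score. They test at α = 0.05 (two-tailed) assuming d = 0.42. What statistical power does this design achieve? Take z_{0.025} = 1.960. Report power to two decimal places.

For two equal groups, power = Φ(d·√(n/2) − z_{α/2}).
d·√(n/2) = 0.42 × √(93/2) = 0.42 × 6.819 = 2.864.
z_β = 2.864 − 1.960 = 0.904.
Power = Φ(0.904) = 0.817.

power ≈ 0.82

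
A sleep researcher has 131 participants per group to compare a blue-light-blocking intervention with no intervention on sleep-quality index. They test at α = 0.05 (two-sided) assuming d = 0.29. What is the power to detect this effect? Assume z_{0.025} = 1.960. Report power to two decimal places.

For two equal groups, power = Φ(d·√(n/2) − z_{α/2}).
d·√(n/2) = 0.29 × √(131/2) = 0.29 × 8.093 = 2.347.
z_β = 2.347 − 1.960 = 0.387.
Power = Φ(0.387) = 0.651.

power ≈ 0.65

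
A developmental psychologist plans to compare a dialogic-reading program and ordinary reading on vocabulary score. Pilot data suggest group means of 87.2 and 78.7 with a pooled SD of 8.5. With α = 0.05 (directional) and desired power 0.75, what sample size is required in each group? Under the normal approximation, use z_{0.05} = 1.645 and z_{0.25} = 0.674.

n = 11 per group

Cohen's d = |M₁ − M₂| / SD_pooled = |87.2 − 78.7| / 8.5 = 8.5 / 8.5 = 1.000.
For two independent groups with equal n: n = 2·((z_{α} + z_β) / d)².
z_{α} + z_β = 1.645 + 0.674 = 2.319.
n = 2 × (2.319 / 1.000)² = 2 × 2.319² = 2 × 5.38 = 10.8.
Round up to the next whole participant.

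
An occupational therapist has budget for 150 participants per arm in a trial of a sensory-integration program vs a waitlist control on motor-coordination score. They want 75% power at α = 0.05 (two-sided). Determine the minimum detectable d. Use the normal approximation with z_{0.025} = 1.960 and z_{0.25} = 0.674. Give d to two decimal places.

For two independent groups of n = 150 each: d_min = (z_{α/2} + z_β)·√(2/n).
z-sum = 1.960 + 0.674 = 2.634.
d_min = 2.634 × √(2/150) = 2.634 × 0.1155 = 0.304.

d_min ≈ 0.30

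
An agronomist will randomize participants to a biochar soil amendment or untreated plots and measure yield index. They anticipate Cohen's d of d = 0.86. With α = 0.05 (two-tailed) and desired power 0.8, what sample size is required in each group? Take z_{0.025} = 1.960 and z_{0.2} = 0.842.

For two independent groups with equal n: n = 2·((z_{α/2} + z_β) / d)².
z_{α/2} + z_β = 1.960 + 0.842 = 2.802.
n = 2 × (2.802 / 0.86)² = 2 × 3.258² = 2 × 10.62 = 21.2.
Round up to the next whole participant.

n = 22 per group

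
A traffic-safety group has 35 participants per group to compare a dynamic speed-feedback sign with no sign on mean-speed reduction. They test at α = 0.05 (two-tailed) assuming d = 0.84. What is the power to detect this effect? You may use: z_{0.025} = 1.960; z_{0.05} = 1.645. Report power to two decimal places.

For two equal groups, power = Φ(d·√(n/2) − z_{α/2}).
d·√(n/2) = 0.84 × √(35/2) = 0.84 × 4.183 = 3.514.
z_β = 3.514 − 1.960 = 1.554.
Power = Φ(1.554) = 0.940.

power ≈ 0.94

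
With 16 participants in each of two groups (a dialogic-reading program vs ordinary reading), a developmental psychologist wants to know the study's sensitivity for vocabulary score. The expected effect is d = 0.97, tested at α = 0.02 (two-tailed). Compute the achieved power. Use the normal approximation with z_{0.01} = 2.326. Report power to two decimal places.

For two equal groups, power = Φ(d·√(n/2) − z_{α/2}).
d·√(n/2) = 0.97 × √(16/2) = 0.97 × 2.828 = 2.744.
z_β = 2.744 − 2.326 = 0.418.
Power = Φ(0.418) = 0.662.

power ≈ 0.66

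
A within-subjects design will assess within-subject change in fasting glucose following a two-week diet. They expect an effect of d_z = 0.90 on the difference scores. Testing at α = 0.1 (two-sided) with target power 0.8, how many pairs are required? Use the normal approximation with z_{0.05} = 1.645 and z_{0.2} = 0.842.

For a paired (one-sample on differences) test: n = ((z_{α/2} + z_β) / d)².
z_{α/2} + z_β = 1.645 + 0.842 = 2.487.
n = (2.487 / 0.90)² = 2.763² = 7.64.
Round up.

n = 8 pairs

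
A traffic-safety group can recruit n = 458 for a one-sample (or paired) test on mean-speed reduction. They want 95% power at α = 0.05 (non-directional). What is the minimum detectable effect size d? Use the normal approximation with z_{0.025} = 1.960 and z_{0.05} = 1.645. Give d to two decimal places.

d_min ≈ 0.17

For a single sample (or paired design) of n = 458: d_min = (z_{α/2} + z_β)/√n.
z-sum = 1.960 + 1.645 = 3.605.
d_min = 3.605 / √458 = 3.605 / 21.401 = 0.168.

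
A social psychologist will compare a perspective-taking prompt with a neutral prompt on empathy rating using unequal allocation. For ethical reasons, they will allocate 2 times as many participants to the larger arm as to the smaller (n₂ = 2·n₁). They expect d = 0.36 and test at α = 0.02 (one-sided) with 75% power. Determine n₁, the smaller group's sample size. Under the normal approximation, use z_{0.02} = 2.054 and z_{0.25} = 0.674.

With allocation ratio k = n₂/n₁ = 2, Var(x̄₁−x̄₂) = σ²(1/n₁ + 1/(k·n₁)) = σ²·(k+1)/(k·n₁).
So n₁ = (1 + 1/k)·((z_{α} + z_β)/d)² = 1.500 × (2.728/0.36)².
n₁ = 1.500 × 57.42 = 86.1.
Round up: n₁ = 87, giving n₂ = 2 × 87 = 174.

n₁ = 87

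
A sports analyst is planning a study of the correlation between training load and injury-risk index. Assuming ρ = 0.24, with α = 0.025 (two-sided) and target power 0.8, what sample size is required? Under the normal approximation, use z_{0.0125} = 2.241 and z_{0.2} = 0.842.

Fisher's z: C = ½·ln((1+r)/(1−r)) = ½·ln(1.6316) = 0.2448.
n = ((z_{α/2} + z_β)/C)² + 3.
(2.241 + 0.842) / 0.2448 = 3.083 / 0.2448 = 12.594.
n = 12.594² + 3 = 158.61 + 3 = 161.6.
Round up.

n = 162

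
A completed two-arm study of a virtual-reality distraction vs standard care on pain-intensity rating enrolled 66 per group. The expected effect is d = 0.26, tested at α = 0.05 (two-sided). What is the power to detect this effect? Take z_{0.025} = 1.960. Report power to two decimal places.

For two equal groups, power = Φ(d·√(n/2) − z_{α/2}).
d·√(n/2) = 0.26 × √(66/2) = 0.26 × 5.745 = 1.494.
z_β = 1.494 − 1.960 = -0.466.
Power = Φ(-0.466) = 0.320.

power ≈ 0.32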